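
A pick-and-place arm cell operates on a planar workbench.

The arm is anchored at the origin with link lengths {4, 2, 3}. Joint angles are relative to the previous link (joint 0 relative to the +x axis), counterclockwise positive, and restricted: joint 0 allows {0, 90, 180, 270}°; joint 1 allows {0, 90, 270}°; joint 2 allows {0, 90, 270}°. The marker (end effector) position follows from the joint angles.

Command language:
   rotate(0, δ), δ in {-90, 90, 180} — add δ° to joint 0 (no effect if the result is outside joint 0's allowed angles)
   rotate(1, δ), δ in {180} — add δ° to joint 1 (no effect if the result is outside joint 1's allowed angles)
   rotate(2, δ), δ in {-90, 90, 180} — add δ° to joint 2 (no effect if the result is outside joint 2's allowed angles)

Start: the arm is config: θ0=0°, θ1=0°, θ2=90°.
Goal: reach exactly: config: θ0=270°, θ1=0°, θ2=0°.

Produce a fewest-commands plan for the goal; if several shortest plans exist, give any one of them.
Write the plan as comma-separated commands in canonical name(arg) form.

t0: config: θ0=0°, θ1=0°, θ2=90°
t=1 rotate(0, -90) ⇒ config: θ0=270°, θ1=0°, θ2=90°
t=2 rotate(2, -90) ⇒ config: θ0=270°, θ1=0°, θ2=0°
no 1-step plan works, so 2 is optimal.

rotate(0, -90), rotate(2, -90)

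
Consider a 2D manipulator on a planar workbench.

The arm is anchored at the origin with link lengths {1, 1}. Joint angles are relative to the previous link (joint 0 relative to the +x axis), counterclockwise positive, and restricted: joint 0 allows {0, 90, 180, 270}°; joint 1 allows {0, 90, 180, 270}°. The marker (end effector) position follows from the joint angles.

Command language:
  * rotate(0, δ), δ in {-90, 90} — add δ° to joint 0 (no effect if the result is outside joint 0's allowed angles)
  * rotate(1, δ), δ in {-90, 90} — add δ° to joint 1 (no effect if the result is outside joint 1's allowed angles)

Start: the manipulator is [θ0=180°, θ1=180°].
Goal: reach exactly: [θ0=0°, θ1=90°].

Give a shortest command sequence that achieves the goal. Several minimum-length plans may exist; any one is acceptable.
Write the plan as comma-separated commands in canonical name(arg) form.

t0: [θ0=180°, θ1=180°]
step 1 (rotate(1, -90)): [θ0=180°, θ1=90°]
step 2 (rotate(0, 90)): [θ0=270°, θ1=90°]
step 3 (rotate(0, 90)): [θ0=0°, θ1=90°]
shorter routes all fall short; 3 is best.

rotate(1, -90), rotate(0, 90), rotate(0, 90)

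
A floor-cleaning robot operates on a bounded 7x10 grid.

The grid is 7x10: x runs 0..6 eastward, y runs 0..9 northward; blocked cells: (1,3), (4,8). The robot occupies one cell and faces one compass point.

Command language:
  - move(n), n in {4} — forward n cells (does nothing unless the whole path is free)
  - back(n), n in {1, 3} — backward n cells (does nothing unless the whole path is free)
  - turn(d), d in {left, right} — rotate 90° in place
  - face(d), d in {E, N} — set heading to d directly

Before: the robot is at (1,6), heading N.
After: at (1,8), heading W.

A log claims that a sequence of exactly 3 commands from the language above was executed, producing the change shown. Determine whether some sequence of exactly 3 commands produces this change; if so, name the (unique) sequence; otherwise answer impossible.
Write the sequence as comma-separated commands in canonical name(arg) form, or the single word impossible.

checked all 3-command options: none fits.

impossible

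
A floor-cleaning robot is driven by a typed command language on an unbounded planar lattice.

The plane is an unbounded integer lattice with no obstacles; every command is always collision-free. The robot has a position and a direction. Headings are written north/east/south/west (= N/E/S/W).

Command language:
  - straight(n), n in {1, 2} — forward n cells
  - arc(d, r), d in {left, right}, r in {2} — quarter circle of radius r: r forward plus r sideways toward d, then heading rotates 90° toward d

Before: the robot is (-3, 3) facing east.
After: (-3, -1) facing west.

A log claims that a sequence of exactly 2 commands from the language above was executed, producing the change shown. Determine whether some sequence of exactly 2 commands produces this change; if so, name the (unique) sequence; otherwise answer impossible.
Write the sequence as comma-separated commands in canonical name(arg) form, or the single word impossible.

key: position moved to (-3,-1) AND the heading swung to W — translation plus rotation needed
t0: (-3, 3) facing east
t=1 arc(right, 2) ⇒ (-1, 1) facing south
t=2 arc(right, 2) ⇒ (-3, -1) facing west
uniquely the one of 16 2-step routes that fits.

arc(right, 2), arc(right, 2)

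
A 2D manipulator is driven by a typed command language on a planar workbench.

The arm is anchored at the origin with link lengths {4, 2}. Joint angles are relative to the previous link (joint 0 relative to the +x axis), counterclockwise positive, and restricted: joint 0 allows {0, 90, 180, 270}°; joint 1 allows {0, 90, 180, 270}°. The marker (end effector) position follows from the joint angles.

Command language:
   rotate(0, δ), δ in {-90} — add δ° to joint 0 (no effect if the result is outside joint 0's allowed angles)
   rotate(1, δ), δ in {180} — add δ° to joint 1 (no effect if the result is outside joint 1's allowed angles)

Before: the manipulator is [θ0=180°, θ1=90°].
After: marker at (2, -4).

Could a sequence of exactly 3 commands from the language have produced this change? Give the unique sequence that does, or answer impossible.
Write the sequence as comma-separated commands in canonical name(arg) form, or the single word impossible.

begin: [θ0=180°, θ1=90°]
1. rotate(0, -90) → [θ0=90°, θ1=90°]
2. rotate(0, -90) → [θ0=0°, θ1=90°]
3. rotate(0, -90) → [θ0=270°, θ1=90°]
uniquely the one of 8 3-step routes that fits.

rotate(0, -90), rotate(0, -90), rotate(0, -90)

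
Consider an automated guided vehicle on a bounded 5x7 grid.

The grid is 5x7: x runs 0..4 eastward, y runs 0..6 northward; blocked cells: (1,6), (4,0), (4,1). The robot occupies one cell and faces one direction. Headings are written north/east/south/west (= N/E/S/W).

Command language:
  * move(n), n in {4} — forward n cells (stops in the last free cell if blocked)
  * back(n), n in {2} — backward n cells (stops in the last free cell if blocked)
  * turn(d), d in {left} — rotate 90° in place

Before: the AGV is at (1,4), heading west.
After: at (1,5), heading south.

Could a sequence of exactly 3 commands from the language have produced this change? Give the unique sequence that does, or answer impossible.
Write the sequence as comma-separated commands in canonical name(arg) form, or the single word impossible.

turn(left), back(2), back(2)

key: running back(2) before turn(left) would end elsewhere — order is forced
t0: at (1,4), heading west
[1] after turn(left): at (1,4), heading south
[2] after back(2): at (1,5), heading south
[3] after back(2): at (1,5), heading south
no rival 3-sequence matches.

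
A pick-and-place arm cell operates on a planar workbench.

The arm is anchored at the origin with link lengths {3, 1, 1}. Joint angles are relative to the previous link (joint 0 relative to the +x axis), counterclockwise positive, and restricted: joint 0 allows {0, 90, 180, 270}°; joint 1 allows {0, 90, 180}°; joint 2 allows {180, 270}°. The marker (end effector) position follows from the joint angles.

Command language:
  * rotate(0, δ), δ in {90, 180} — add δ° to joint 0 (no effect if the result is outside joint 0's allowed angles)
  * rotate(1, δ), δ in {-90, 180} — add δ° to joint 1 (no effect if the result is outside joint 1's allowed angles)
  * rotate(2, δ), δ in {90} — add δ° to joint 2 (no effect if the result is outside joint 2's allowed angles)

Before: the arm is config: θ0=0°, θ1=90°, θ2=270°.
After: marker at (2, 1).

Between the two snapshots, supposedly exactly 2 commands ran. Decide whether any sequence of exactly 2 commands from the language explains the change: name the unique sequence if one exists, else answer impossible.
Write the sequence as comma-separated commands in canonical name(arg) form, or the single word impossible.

rotate(1, -90), rotate(1, 180)

key: running rotate(1, 180) before rotate(1, -90) would end elsewhere — order is forced
start: config: θ0=0°, θ1=90°, θ2=270°
step 1 (rotate(1, -90)): config: θ0=0°, θ1=0°, θ2=270°
step 2 (rotate(1, 180)): config: θ0=0°, θ1=180°, θ2=270°
no other 2-command option fits: unique.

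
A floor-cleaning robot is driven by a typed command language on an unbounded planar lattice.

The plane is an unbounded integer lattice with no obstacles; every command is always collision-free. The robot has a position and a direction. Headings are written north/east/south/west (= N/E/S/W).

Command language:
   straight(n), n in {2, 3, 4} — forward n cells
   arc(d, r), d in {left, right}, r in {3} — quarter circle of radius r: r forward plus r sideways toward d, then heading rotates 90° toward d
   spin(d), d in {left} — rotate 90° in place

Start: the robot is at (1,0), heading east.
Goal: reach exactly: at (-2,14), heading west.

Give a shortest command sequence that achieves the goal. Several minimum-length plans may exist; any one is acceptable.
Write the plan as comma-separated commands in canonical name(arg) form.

initial: at (1,0), heading east
[1] after arc(left, 3): at (4,3), heading north
[2] after straight(4): at (4,7), heading north
[3] after straight(4): at (4,11), heading north
[4] after arc(left, 3): at (1,14), heading west
[5] after straight(3): at (-2,14), heading west
shorter routes all fall short; 5 is best.

arc(left, 3), straight(4), straight(4), arc(left, 3), straight(3)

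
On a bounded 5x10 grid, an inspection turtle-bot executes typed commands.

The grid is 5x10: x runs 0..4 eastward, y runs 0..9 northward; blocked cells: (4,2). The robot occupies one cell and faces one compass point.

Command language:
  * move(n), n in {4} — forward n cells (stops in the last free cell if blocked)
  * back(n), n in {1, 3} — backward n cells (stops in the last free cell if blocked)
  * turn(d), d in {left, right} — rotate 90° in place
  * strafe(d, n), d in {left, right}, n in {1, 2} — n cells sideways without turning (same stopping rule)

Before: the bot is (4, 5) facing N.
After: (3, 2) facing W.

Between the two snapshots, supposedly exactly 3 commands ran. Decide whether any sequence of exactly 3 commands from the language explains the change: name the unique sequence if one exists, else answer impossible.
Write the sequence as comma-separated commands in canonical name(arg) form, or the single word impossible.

key: cell and facing (now W) both changed — the 3 commands mix motion and turning
start: (4, 5) facing N
1. strafe(left, 1) → (3, 5) facing N
2. back(3) → (3, 2) facing N
3. turn(left) → (3, 2) facing W
no other 3-command option fits: unique.

strafe(left, 1), back(3), turn(left)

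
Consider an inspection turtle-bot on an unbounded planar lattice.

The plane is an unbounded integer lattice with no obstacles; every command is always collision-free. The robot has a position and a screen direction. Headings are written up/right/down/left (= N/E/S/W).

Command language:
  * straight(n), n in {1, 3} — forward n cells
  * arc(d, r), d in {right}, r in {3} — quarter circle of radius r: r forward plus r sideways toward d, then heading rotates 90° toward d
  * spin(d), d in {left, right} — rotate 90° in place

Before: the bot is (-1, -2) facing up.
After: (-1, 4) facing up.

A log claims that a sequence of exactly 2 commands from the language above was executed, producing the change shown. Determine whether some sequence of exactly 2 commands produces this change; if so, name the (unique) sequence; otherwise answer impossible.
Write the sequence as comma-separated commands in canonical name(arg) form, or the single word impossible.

key: still facing N at the end — nothing in the sequence rotates
initial: (-1, -2) facing up
[1] after straight(3): (-1, 1) facing up
[2] after straight(3): (-1, 4) facing up
no rival 2-sequence matches.

straight(3), straight(3)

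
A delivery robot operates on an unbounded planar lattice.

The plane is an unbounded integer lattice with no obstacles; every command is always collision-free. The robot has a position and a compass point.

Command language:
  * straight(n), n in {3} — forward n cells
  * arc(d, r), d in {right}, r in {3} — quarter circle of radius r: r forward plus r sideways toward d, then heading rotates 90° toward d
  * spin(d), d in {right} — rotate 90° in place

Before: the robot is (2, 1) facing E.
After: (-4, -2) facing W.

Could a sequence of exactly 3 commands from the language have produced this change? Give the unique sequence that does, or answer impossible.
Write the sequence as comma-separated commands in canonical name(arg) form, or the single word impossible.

spin(right), arc(right, 3), straight(3)

key: position moved to (-4,-2) AND the heading swung to W — translation plus rotation needed
begin: (2, 1) facing E
t=1 spin(right) ⇒ (2, 1) facing S
t=2 arc(right, 3) ⇒ (-1, -2) facing W
t=3 straight(3) ⇒ (-4, -2) facing W
no rival 3-sequence matches.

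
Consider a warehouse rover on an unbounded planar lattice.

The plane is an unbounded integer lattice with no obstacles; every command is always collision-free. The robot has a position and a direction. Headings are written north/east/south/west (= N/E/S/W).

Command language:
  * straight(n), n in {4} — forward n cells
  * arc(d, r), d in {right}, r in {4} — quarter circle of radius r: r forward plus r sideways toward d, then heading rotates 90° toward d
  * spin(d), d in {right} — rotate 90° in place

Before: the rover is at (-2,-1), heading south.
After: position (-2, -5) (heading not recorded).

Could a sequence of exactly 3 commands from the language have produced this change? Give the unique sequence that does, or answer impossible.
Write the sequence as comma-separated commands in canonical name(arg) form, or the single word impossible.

straight(4), spin(right), spin(right)

key: running spin(right) before straight(4) would end elsewhere — order is forced
begin: at (-2,-1), heading south
1. straight(4) → at (-2,-5), heading south
2. spin(right) → at (-2,-5), heading west
3. spin(right) → at (-2,-5), heading north
uniquely the one of 27 3-step routes that fits.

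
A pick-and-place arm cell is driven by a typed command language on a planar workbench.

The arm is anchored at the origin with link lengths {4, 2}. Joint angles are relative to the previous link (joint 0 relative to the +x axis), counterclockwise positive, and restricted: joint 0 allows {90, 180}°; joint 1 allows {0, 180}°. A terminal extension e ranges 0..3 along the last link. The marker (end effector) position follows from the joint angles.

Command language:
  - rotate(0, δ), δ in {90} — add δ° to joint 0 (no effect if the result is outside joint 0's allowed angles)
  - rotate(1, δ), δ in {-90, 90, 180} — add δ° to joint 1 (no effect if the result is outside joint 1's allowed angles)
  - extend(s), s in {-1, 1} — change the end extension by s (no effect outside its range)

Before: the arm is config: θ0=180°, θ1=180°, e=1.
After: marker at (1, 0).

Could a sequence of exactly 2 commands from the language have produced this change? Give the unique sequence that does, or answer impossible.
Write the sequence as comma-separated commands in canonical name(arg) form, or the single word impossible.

start: config: θ0=180°, θ1=180°, e=1
[1] after extend(1): config: θ0=180°, θ1=180°, e=2
[2] after extend(1): config: θ0=180°, θ1=180°, e=3
no other 2-command option fits: unique.

extend(1), extend(1)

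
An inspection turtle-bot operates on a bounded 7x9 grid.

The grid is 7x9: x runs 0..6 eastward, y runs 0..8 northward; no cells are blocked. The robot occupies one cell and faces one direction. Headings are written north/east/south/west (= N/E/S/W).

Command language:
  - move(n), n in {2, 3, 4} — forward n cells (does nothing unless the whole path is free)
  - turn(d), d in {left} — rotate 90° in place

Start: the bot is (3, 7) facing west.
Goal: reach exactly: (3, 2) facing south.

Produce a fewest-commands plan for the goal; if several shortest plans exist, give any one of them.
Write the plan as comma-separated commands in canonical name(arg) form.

turn(left), move(2), move(3)

begin: (3, 7) facing west
step 1 (turn(left)): (3, 7) facing south
step 2 (move(2)): (3, 5) facing south
step 3 (move(3)): (3, 2) facing south
no 2-step plan works, so 3 is optimal.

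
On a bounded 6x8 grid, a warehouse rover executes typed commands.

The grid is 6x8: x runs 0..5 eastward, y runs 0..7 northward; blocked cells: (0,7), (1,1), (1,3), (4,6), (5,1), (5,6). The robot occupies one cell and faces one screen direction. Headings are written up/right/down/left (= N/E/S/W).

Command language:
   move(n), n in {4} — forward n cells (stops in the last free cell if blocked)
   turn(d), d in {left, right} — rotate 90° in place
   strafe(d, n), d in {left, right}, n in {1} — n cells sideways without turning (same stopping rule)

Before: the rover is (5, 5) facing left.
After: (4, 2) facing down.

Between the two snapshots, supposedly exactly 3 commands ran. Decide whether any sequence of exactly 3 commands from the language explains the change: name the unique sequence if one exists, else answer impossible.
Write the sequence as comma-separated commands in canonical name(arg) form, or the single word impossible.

key: move(4) is stopped early by the blocked cell at (5,1)
start: (5, 5) facing left
1. turn(left) → (5, 5) facing down
2. move(4) → (5, 2) facing down
3. strafe(right, 1) → (4, 2) facing down
uniquely the one of 125 3-step routes that fits.

turn(left), move(4), strafe(right, 1)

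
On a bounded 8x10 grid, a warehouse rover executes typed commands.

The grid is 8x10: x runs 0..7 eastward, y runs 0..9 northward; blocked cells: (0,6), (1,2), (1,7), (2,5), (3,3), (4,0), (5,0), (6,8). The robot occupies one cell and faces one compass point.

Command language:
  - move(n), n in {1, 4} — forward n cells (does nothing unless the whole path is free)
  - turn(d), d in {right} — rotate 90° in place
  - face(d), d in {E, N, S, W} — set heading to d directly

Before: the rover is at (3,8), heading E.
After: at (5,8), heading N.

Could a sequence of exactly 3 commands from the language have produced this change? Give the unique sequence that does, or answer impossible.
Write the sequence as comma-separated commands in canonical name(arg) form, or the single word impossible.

move(1), move(1), face(N)

key: cell and facing (now N) both changed — the 3 commands mix motion and turning
from: at (3,8), heading E
1. move(1) → at (4,8), heading E
2. move(1) → at (5,8), heading E
3. face(N) → at (5,8), heading N
uniquely the one of 343 3-step routes that fits.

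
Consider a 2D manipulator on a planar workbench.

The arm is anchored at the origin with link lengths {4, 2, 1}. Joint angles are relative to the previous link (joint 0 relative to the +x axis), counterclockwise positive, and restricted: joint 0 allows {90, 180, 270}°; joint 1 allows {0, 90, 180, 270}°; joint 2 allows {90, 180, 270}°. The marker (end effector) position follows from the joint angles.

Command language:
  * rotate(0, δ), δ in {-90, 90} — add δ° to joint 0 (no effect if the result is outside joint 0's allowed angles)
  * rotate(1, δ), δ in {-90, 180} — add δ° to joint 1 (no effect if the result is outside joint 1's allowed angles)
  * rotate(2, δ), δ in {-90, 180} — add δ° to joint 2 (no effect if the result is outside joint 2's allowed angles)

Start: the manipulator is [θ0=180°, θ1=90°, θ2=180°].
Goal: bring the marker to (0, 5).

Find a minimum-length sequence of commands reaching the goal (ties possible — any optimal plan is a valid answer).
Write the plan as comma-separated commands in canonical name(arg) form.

from: [θ0=180°, θ1=90°, θ2=180°]
1. rotate(0, -90) → [θ0=90°, θ1=90°, θ2=180°]
2. rotate(1, -90) → [θ0=90°, θ1=0°, θ2=180°]
no 1-step plan works, so 2 is optimal.

rotate(0, -90), rotate(1, -90)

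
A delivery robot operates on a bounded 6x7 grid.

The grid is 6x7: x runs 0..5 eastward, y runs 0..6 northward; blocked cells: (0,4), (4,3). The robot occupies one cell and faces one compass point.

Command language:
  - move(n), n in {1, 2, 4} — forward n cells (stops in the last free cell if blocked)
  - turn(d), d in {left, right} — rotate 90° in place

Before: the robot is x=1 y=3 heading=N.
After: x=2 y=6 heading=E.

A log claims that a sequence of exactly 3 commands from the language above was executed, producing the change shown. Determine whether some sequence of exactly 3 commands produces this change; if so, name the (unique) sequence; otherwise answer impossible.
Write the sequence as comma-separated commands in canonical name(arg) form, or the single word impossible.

move(4), turn(right), move(1)

key: move(4) runs into the grid edge before its full distance
initial: x=1 y=3 heading=N
[1] after move(4): x=1 y=6 heading=N
[2] after turn(right): x=1 y=6 heading=E
[3] after move(1): x=2 y=6 heading=E
no other 3-command option fits: unique.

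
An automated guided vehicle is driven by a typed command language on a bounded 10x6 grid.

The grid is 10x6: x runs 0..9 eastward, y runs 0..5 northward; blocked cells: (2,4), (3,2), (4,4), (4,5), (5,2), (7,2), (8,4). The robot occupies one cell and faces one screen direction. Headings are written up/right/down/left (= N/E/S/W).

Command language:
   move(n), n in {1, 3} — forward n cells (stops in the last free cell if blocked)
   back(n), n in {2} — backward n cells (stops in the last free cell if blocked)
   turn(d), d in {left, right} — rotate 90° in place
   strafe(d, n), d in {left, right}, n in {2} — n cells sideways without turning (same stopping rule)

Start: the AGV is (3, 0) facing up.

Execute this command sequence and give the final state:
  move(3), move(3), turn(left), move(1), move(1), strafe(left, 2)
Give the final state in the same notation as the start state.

(1, 0) facing left

start: (3, 0) facing up
t=1 move(3) ⇒ (3, 1) facing up
t=2 move(3) ⇒ (3, 1) facing up
t=3 turn(left) ⇒ (3, 1) facing left
t=4 move(1) ⇒ (2, 1) facing left
t=5 move(1) ⇒ (1, 1) facing left
t=6 strafe(left, 2) ⇒ (1, 0) facing left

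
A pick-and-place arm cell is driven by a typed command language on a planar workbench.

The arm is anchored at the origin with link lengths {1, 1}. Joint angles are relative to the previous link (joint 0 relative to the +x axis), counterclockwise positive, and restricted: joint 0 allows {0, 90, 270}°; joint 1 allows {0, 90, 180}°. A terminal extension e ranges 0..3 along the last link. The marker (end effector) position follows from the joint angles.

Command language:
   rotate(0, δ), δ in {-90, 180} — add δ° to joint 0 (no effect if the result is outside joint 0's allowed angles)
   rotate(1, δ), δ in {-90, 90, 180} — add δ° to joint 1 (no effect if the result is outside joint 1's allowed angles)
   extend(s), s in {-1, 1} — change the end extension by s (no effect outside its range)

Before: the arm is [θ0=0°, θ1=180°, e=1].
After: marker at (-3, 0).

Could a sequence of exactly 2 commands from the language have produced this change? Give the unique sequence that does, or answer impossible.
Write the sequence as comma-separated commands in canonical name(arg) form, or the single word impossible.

start: [θ0=0°, θ1=180°, e=1]
1. extend(1) → [θ0=0°, θ1=180°, e=2]
2. extend(1) → [θ0=0°, θ1=180°, e=3]
no other 2-command option fits: unique.

extend(1), extend(1)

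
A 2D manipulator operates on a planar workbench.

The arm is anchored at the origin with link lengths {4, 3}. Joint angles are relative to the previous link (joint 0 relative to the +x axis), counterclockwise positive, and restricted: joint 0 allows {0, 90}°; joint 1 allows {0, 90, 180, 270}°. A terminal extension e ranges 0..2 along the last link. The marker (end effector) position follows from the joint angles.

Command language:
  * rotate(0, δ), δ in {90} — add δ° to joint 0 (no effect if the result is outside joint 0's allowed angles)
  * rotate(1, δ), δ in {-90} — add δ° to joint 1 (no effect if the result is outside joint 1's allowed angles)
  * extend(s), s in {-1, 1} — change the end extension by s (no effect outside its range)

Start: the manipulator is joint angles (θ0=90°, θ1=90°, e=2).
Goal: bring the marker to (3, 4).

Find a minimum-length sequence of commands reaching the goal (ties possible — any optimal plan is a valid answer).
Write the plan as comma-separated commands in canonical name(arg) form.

extend(-1), extend(-1), rotate(1, -90), rotate(1, -90)

begin: joint angles (θ0=90°, θ1=90°, e=2)
t=1 extend(-1) ⇒ joint angles (θ0=90°, θ1=90°, e=1)
t=2 extend(-1) ⇒ joint angles (θ0=90°, θ1=90°, e=0)
t=3 rotate(1, -90) ⇒ joint angles (θ0=90°, θ1=0°, e=0)
t=4 rotate(1, -90) ⇒ joint angles (θ0=90°, θ1=270°, e=0)
no 3-step plan works, so 4 is optimal.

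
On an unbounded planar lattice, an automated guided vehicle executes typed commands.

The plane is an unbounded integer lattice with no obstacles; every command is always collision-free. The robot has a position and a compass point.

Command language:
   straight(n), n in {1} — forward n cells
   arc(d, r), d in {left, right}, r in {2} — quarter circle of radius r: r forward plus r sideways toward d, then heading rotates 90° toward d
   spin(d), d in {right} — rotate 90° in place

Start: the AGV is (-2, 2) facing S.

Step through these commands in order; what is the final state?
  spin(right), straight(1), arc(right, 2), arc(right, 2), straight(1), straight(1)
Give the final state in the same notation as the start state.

initial: (-2, 2) facing S
[1] after spin(right): (-2, 2) facing W
[2] after straight(1): (-3, 2) facing W
[3] after arc(right, 2): (-5, 4) facing N
[4] after arc(right, 2): (-3, 6) facing E
[5] after straight(1): (-2, 6) facing E
[6] after straight(1): (-1, 6) facing E

(-1, 6) facing E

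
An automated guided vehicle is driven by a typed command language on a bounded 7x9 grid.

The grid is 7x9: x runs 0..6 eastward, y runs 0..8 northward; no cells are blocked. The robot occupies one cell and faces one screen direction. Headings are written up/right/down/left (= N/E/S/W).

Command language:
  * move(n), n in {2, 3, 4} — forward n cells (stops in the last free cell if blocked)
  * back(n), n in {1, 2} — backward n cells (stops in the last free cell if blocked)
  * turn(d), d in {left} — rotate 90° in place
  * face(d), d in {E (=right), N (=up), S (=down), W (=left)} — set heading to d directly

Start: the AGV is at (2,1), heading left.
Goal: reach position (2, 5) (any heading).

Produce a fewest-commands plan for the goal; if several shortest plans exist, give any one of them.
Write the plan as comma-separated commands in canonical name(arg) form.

face(N), move(4)

begin: at (2,1), heading left
1. face(N) → at (2,1), heading up
2. move(4) → at (2,5), heading up
minimal: 2 command(s), checked below 2.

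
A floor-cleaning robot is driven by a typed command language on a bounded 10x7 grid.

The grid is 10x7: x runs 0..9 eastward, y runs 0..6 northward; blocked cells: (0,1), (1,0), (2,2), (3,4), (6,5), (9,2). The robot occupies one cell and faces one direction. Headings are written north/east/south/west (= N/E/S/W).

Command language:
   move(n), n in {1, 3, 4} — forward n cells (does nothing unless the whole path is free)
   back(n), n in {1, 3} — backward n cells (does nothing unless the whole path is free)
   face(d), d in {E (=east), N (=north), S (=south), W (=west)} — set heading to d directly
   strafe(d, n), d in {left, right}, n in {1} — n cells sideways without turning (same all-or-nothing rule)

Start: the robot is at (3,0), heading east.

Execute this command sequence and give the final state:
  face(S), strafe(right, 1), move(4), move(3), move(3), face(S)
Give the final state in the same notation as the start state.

initial: at (3,0), heading east
step 1 (face(S)): at (3,0), heading south
step 2 (strafe(right, 1)): at (2,0), heading south
step 3 (move(4)): at (2,0), heading south
step 4 (move(3)): at (2,0), heading south
step 5 (move(3)): at (2,0), heading south
step 6 (face(S)): at (2,0), heading south

at (2,0), heading south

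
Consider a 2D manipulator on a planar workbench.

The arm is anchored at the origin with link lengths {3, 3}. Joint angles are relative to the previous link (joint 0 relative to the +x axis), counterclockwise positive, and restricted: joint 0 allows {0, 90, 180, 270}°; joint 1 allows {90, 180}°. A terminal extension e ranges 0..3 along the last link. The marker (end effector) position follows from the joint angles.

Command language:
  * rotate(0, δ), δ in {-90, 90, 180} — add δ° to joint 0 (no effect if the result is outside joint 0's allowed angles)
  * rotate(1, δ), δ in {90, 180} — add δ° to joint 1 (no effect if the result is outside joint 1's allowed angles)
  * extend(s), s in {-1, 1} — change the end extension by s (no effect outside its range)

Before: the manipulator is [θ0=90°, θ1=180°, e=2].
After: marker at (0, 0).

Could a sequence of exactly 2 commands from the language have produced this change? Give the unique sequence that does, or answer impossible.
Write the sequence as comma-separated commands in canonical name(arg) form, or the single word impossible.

extend(-1), extend(-1)

initial: [θ0=90°, θ1=180°, e=2]
1. extend(-1) → [θ0=90°, θ1=180°, e=1]
2. extend(-1) → [θ0=90°, θ1=180°, e=0]
no rival 2-sequence matches.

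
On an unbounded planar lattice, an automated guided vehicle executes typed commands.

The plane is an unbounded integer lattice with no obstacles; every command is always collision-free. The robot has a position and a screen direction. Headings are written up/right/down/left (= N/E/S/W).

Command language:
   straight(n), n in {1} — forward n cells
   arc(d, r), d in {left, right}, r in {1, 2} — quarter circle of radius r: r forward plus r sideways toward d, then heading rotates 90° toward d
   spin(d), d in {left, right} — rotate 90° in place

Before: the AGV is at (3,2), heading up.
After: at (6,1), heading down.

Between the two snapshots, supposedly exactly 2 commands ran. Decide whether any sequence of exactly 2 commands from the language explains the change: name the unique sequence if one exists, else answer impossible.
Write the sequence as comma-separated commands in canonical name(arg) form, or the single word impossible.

key: order matters: swapping arc(right, 1) and arc(right, 2) lands elsewhere
t0: at (3,2), heading up
step 1 (arc(right, 1)): at (4,3), heading right
step 2 (arc(right, 2)): at (6,1), heading down
all 49 alternatives checked — unique.

arc(right, 1), arc(right, 2)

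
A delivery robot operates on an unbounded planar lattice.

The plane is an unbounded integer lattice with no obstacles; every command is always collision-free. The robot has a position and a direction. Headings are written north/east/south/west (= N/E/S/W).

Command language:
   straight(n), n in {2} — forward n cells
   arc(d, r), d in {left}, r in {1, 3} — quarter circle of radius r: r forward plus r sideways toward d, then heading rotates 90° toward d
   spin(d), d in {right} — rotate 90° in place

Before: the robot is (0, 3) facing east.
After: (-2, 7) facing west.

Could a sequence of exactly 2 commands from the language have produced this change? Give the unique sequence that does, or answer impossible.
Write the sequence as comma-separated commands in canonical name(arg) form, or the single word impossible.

key: cell and facing (now W) both changed — the 2 commands mix motion and turning
t0: (0, 3) facing east
step 1 (arc(left, 1)): (1, 4) facing north
step 2 (arc(left, 3)): (-2, 7) facing west
no other 2-command option fits: unique.

arc(left, 1), arc(left, 3)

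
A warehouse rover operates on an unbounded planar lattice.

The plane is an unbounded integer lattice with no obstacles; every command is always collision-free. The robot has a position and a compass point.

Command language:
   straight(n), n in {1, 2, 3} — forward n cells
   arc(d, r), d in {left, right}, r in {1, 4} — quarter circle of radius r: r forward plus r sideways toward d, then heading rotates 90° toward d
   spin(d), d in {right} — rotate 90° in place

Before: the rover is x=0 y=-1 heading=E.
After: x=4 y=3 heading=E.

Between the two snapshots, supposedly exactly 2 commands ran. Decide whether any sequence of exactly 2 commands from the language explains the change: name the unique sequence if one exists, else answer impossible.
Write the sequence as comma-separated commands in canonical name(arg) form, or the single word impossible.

key: running spin(right) before arc(left, 4) would end elsewhere — order is forced
start: x=0 y=-1 heading=E
1. arc(left, 4) → x=4 y=3 heading=N
2. spin(right) → x=4 y=3 heading=E
all 64 alternatives checked — unique.

arc(left, 4), spin(right)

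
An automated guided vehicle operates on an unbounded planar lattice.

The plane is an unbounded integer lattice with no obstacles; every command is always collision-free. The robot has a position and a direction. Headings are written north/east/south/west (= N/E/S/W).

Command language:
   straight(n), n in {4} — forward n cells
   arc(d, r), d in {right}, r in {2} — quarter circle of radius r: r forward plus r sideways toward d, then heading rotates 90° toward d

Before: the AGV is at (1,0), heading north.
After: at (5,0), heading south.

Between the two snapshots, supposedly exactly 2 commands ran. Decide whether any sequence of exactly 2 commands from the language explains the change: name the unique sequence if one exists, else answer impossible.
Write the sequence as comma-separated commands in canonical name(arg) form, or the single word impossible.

arc(right, 2), arc(right, 2)

key: cell and facing (now S) both changed — the 2 commands mix motion and turning
t0: at (1,0), heading north
1. arc(right, 2) → at (3,2), heading east
2. arc(right, 2) → at (5,0), heading south
uniquely the one of 4 2-step routes that fits.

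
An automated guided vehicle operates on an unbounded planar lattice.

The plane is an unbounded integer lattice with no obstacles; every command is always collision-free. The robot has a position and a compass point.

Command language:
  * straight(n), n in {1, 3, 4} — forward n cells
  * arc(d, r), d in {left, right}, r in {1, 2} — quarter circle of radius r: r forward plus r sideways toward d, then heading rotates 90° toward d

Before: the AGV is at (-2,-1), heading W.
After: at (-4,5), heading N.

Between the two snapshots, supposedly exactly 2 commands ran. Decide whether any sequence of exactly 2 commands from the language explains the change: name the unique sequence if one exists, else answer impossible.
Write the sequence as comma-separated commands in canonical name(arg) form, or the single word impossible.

key: cell and facing (now N) both changed — the 2 commands mix motion and turning
start: at (-2,-1), heading W
step 1 (arc(right, 2)): at (-4,1), heading N
step 2 (straight(4)): at (-4,5), heading N
uniquely the one of 49 2-step routes that fits.

arc(right, 2), straight(4)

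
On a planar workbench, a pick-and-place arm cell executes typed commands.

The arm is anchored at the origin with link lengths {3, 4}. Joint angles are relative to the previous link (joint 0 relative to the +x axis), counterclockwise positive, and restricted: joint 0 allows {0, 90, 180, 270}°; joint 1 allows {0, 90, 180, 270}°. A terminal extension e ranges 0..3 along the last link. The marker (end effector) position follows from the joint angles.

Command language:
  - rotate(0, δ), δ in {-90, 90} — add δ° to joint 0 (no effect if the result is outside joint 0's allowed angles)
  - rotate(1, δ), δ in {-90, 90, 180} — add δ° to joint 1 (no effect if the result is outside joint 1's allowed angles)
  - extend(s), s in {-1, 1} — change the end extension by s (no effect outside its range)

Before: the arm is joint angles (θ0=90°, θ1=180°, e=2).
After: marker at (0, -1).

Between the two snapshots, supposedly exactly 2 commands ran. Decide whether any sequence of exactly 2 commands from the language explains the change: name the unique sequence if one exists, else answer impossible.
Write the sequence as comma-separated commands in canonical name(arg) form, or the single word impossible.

extend(-1), extend(-1)

t0: joint angles (θ0=90°, θ1=180°, e=2)
1. extend(-1) → joint angles (θ0=90°, θ1=180°, e=1)
2. extend(-1) → joint angles (θ0=90°, θ1=180°, e=0)
all 49 alternatives checked — unique.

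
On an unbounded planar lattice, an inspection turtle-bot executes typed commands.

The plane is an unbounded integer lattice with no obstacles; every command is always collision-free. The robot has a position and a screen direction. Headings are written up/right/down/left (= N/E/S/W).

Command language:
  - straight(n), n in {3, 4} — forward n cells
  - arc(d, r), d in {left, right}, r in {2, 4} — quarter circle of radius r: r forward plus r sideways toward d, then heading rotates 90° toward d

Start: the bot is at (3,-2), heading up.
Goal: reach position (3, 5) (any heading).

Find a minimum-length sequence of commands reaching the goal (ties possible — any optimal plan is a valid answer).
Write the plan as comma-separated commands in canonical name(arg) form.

straight(3), straight(4)

t0: at (3,-2), heading up
step 1 (straight(3)): at (3,1), heading up
step 2 (straight(4)): at (3,5), heading up
minimal: 2 command(s), checked below 2.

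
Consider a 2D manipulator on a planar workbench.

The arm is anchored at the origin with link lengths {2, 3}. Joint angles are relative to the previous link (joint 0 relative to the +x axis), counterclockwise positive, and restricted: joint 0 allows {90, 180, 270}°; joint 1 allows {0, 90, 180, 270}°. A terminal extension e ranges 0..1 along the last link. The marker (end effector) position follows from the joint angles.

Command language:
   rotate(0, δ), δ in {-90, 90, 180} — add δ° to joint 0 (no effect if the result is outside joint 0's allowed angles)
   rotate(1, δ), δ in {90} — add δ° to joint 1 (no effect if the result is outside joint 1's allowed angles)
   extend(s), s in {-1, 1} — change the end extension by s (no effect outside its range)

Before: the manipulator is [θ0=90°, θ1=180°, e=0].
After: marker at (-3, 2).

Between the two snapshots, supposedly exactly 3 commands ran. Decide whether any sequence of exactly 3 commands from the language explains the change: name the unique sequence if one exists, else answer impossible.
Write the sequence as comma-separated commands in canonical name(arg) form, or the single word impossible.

t0: [θ0=90°, θ1=180°, e=0]
step 1 (rotate(1, 90)): [θ0=90°, θ1=270°, e=0]
step 2 (rotate(1, 90)): [θ0=90°, θ1=0°, e=0]
step 3 (rotate(1, 90)): [θ0=90°, θ1=90°, e=0]
no other 3-command option fits: unique.

rotate(1, 90), rotate(1, 90), rotate(1, 90)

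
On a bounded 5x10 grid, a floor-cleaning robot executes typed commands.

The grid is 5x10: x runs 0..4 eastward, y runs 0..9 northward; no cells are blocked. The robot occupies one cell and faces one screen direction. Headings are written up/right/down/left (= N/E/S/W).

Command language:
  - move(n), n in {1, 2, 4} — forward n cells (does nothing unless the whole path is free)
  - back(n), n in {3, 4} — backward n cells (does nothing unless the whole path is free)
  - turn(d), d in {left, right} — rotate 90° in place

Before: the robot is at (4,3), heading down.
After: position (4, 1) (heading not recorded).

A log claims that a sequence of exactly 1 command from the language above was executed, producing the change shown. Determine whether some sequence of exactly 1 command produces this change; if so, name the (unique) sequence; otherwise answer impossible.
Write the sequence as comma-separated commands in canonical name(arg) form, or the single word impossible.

start: at (4,3), heading down
t=1 move(2) ⇒ at (4,1), heading down
all 7 alternatives checked — unique.

move(2)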